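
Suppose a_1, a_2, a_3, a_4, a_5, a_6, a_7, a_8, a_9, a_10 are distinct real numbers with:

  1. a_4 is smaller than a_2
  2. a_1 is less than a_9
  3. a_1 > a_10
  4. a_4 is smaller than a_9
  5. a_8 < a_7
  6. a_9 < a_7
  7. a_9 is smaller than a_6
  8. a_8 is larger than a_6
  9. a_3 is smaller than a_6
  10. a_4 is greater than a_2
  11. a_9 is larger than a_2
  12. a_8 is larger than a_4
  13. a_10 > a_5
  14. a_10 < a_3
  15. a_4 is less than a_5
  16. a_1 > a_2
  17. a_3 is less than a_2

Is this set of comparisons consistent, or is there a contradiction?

We have a_2 < a_4 stated directly, yet also a_4 < a_5 < a_10 < a_3 < a_2 by chaining the others — so a_4 < a_2. Contradiction.

inconsistent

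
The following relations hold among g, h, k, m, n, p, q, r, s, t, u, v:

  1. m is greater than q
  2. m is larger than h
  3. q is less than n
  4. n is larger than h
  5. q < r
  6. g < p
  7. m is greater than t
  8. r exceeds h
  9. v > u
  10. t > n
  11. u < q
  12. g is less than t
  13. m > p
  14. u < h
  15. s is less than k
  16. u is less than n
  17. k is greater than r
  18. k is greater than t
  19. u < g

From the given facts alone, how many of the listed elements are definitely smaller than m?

From m the given relations immediately reach q, h, t, p.
From those, u, n, g — 7 in total.
No other element is forced below m by the given relations, so the count is 7.

7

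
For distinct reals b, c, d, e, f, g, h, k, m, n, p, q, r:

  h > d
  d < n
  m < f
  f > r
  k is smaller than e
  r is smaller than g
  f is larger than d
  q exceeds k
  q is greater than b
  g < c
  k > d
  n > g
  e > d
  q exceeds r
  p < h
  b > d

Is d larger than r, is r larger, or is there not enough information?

Following every chain through r: above r we get f, g, n, q, c.
d is not reached, and no chain runs the other way from d to r.
So the given relations leave the order of r and d undetermined.

undetermined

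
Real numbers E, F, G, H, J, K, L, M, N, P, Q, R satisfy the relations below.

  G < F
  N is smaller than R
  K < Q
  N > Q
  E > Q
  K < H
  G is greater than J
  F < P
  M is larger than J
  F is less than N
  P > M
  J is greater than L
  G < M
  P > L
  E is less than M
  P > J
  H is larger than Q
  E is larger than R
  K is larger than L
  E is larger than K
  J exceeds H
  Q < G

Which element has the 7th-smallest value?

F

Chaining the given pairs: L < K < Q < H < J < G < F < N < R < E < M < P.
Counting 7 from the smallest end gives F.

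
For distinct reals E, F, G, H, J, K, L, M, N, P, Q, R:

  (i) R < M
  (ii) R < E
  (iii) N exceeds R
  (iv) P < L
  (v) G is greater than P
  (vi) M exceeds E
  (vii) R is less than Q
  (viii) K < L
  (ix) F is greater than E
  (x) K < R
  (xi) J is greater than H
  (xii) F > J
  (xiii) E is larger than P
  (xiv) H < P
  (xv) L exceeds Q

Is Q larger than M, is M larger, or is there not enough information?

Following every chain through Q: above Q we get L; below Q we get K, R.
M is not reached, and no chain runs the other way from M to Q.
So the given relations leave the order of Q and M undetermined.

undetermined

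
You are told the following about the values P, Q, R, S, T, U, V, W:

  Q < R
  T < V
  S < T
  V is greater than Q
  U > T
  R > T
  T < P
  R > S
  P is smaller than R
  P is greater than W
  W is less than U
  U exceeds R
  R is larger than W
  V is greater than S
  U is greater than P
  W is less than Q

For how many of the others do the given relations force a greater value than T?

From T the given relations immediately reach V, P, R, U.
No other element is forced above T by the given relations, so the count is 4.

4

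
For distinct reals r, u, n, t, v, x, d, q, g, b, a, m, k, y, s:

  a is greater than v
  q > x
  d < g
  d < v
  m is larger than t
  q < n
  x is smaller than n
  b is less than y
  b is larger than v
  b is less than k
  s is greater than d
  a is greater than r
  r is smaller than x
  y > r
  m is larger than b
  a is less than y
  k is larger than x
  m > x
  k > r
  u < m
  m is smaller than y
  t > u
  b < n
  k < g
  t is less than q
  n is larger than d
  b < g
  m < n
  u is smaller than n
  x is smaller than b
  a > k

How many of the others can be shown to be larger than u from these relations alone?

From u the given relations immediately reach t, m, n.
From those, q, y — 5 in total.
No other element is forced above u by the given relations, so the count is 5.

5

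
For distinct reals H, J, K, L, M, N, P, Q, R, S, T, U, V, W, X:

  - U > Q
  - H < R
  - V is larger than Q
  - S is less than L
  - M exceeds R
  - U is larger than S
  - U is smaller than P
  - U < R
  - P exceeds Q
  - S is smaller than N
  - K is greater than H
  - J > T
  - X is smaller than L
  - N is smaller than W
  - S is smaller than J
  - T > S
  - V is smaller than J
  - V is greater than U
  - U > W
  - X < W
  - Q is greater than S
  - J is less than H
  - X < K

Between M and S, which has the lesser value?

Link the given pairs in sequence: S < N; N < W; W < U; U < V; V < J; J < H; H < R; R < M.
Chaining these gives S < N < W < U < V < J < H < R < M.
So S < M; S is the smaller of the two.

S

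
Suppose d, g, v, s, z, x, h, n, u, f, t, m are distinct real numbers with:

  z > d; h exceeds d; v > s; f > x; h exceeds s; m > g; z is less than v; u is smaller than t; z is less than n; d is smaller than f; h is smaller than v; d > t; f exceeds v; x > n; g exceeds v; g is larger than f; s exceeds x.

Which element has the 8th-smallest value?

Chaining the given pairs: u < t < d < z < n < x < s < h < v < f < g < m.
The 8th smallest is h.

h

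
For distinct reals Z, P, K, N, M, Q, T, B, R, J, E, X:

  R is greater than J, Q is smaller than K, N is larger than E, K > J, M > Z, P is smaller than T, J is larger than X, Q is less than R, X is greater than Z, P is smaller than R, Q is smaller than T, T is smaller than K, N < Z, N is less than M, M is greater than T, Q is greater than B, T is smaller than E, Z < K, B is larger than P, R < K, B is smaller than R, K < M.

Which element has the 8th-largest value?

Piecing the relations together gives one ordering: P < B < Q < T < E < N < Z < X < J < R < K < M.
The 8th largest is E.

E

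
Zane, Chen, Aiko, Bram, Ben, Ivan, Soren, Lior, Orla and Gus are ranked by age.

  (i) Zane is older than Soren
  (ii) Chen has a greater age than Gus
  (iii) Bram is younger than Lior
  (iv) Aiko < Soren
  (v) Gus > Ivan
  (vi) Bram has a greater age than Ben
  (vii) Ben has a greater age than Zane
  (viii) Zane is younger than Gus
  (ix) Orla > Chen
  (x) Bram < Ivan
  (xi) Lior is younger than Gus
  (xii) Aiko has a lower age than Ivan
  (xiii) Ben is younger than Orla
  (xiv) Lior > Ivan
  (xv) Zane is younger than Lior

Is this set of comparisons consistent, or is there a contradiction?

Every relation is compatible with Aiko < Soren < Zane < Ben < Bram < Ivan < Lior < Gus < Chen < Orla; the set is consistent.

consistent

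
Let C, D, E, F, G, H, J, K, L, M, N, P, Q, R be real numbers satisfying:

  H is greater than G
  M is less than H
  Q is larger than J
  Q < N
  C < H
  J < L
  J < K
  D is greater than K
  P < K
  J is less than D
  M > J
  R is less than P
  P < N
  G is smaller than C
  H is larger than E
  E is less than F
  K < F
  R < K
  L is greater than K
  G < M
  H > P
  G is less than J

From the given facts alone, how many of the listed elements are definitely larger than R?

7

Directly above R: P, K.
One step further: D, H, L, N, F (7 so far).
No other element is forced above R by the given relations, so the count is 7.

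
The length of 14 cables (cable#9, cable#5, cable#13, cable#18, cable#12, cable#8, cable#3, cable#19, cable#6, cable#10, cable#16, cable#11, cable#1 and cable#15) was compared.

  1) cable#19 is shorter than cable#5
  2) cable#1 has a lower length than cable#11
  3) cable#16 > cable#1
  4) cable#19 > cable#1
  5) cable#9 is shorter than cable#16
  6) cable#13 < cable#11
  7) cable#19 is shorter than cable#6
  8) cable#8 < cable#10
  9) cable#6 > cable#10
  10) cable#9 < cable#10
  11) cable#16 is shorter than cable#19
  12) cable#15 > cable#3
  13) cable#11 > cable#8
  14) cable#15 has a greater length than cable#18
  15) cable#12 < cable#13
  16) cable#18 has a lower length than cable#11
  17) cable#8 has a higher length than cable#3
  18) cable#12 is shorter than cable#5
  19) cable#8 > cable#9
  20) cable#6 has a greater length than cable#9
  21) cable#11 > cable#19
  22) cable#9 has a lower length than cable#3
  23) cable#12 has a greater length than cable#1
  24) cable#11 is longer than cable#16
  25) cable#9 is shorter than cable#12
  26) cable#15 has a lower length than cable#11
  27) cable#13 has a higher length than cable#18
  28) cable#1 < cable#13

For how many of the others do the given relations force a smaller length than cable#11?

10

Directly below cable#11: cable#1, cable#18, cable#13, cable#16, cable#8, cable#15, cable#19.
One step further: cable#9, cable#12, cable#3 (10 so far).
No other element is forced below cable#11 by the given relations, so the count is 10.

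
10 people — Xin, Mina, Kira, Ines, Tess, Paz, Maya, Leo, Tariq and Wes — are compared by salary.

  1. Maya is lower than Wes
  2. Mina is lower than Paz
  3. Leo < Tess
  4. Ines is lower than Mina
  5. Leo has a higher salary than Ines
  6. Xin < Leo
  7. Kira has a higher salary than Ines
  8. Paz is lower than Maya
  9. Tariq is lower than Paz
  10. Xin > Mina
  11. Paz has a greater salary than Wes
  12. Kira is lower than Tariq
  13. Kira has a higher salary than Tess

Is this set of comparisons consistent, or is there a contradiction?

inconsistent

Chaining the given relations yields Paz < Maya < Wes, so Paz < Wes. But one relation states Wes < Paz. These cannot both hold.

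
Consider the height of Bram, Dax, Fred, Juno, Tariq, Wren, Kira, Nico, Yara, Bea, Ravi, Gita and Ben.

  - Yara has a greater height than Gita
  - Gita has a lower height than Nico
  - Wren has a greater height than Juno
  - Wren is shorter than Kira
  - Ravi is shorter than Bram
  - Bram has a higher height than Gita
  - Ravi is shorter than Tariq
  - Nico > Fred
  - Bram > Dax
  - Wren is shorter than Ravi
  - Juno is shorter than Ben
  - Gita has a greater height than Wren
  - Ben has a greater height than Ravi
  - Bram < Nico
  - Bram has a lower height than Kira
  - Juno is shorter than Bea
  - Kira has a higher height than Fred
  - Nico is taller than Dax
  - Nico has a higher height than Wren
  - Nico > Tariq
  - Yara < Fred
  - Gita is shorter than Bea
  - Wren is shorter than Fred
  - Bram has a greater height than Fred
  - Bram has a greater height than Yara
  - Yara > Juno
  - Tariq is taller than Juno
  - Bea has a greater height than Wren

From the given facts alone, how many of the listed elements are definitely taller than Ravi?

Directly above Ravi: Tariq, Bram, Ben.
One step further: Kira, Nico (5 so far).
Nothing else is reachable above Ravi; 5 in all.

5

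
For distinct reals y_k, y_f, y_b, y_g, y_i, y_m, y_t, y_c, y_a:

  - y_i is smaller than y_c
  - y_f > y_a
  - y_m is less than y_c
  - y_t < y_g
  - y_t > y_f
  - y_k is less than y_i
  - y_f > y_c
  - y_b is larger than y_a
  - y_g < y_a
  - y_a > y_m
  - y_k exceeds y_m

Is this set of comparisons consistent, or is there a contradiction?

inconsistent

Chaining the given relations yields y_f < y_t < y_g < y_a, so y_f < y_a. But one relation states y_a < y_f. These cannot both hold.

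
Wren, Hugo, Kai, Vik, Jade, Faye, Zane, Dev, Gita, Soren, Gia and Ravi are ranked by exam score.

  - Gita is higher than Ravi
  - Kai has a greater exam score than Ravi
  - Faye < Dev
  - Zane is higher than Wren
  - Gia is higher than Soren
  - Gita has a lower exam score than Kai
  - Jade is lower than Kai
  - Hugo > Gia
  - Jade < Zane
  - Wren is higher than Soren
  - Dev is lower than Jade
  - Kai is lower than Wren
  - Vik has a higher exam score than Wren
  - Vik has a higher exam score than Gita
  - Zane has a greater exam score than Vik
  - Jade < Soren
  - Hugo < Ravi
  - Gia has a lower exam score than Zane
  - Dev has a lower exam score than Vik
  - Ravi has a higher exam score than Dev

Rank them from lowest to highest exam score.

Faye < Dev < Jade < Soren < Gia < Hugo < Ravi < Gita < Kai < Wren < Vik < Zane

Each adjacent pair is fixed by a given relation: Faye < Dev; Dev < Jade; Jade < Soren; Soren < Gia; Gia < Hugo; Hugo < Ravi; Ravi < Gita; Gita < Kai; Kai < Wren; Wren < Vik; Vik < Zane. Chaining them end to end gives the full order.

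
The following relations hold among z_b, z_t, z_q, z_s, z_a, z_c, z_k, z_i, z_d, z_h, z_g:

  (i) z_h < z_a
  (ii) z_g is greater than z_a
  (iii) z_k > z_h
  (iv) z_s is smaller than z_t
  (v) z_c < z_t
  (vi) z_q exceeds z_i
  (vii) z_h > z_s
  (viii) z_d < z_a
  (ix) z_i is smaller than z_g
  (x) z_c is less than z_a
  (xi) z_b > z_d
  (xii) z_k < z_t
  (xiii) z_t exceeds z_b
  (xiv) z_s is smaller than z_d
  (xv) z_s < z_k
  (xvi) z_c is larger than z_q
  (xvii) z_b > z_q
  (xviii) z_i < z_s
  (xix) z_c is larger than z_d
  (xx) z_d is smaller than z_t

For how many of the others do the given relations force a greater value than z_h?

The elements the relations force above z_h are z_k, z_t, z_a, z_g — no chain reaches any other.
That is 4.

4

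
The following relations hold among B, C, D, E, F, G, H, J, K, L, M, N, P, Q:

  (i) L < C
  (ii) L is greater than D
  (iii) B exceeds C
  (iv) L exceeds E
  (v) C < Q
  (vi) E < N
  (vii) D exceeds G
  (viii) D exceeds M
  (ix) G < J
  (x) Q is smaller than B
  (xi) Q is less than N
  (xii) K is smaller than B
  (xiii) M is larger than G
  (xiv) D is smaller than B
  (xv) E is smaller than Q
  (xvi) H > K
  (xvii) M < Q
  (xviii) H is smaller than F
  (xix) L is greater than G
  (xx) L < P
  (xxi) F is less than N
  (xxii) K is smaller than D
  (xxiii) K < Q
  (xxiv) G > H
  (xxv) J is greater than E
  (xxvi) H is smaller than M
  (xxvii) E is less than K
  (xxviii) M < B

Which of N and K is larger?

The relevant relations are K < H; H < M; M < D; D < L; L < C; C < Q; Q < N.
Together: K < H < M < D < L < C < Q < N.
So K < N; N is the larger of the two.

N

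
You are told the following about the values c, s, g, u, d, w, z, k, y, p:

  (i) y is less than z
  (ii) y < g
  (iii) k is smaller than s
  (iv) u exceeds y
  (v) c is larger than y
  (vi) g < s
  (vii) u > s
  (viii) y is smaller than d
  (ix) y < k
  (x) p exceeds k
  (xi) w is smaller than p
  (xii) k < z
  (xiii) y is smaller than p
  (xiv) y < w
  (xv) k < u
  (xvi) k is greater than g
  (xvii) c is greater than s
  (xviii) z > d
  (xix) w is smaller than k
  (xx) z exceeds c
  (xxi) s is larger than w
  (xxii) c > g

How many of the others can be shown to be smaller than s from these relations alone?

4

Directly below s: w, g, k.
One step further: y (4 so far).
No other element is forced below s by the given relations, so the count is 4.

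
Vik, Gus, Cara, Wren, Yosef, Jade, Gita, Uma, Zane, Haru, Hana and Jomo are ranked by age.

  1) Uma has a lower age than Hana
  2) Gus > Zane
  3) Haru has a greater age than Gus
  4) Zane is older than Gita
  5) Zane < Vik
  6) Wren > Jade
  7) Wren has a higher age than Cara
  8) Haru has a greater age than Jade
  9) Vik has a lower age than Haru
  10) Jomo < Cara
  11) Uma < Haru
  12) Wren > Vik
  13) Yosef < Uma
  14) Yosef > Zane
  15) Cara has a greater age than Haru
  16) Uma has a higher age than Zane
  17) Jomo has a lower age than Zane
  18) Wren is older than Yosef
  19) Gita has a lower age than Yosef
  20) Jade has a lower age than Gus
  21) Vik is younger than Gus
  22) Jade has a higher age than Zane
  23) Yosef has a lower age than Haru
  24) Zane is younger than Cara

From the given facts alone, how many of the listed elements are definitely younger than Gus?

5

Directly below Gus: Zane, Vik, Jade.
One step further: Jomo, Gita (5 so far).
No other element is forced below Gus by the given relations, so the count is 5.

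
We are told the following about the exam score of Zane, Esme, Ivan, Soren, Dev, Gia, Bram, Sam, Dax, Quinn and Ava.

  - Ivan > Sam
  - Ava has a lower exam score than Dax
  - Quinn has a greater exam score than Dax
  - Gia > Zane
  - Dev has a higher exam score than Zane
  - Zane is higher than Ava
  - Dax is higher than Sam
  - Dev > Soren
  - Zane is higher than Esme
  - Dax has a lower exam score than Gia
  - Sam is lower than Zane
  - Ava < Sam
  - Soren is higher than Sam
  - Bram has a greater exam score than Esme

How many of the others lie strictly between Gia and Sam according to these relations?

Chaining upward from Sam reaches: Dax, Soren, Zane, Dev, Quinn, Ivan.
Chaining downward from Gia reaches: Ava, Esme, Dax, Zane.
Strictly between Sam and Gia are those in both lists: Dax, Zane — 2 elements.

2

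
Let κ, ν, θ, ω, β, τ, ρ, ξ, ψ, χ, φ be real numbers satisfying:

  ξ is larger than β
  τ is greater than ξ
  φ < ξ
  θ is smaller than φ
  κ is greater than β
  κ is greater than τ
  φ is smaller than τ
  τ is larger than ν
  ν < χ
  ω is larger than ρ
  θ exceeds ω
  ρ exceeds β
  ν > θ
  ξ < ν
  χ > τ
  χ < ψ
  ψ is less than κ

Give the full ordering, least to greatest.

Nothing is placed below β, so it is least; from there β < ρ; ρ < ω; ω < θ; θ < φ; φ < ξ; ξ < ν; ν < τ; τ < χ; χ < ψ; ψ < κ, each given directly.

β < ρ < ω < θ < φ < ξ < ν < τ < χ < ψ < κ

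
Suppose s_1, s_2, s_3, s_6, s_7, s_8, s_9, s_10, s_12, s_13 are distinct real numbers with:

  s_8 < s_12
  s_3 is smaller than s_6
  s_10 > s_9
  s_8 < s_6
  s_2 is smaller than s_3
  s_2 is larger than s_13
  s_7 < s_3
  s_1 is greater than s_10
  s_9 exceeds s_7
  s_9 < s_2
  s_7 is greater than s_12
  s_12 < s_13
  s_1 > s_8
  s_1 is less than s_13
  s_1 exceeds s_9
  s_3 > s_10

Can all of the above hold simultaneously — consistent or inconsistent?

Every relation is compatible with s_8 < s_12 < s_7 < s_9 < s_10 < s_1 < s_13 < s_2 < s_3 < s_6; the set is consistent.

consistent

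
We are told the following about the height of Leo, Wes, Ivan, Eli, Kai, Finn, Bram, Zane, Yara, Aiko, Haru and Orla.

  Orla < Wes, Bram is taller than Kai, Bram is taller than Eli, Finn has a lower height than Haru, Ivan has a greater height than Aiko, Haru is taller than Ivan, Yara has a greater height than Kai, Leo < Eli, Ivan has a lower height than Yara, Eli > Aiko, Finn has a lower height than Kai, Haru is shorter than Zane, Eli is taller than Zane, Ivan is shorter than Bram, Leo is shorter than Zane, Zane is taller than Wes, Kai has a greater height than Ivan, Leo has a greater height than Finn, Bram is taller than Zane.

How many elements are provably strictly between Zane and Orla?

Chaining upward from Orla reaches: Wes, Eli, Bram.
Chaining downward from Zane reaches: Finn, Wes, Aiko, Ivan, Leo, Haru.
Strictly between Orla and Zane are those in both lists: Wes — 1 element.

1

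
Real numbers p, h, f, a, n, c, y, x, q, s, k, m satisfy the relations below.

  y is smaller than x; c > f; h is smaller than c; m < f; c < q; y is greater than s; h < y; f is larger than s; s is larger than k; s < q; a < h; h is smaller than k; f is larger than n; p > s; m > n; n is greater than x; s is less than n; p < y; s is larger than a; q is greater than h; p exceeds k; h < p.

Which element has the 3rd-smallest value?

k

Chaining the given pairs: a < h < k < s < p < y < x < n < m < f < c < q.
Counting 3 from the smallest end gives k.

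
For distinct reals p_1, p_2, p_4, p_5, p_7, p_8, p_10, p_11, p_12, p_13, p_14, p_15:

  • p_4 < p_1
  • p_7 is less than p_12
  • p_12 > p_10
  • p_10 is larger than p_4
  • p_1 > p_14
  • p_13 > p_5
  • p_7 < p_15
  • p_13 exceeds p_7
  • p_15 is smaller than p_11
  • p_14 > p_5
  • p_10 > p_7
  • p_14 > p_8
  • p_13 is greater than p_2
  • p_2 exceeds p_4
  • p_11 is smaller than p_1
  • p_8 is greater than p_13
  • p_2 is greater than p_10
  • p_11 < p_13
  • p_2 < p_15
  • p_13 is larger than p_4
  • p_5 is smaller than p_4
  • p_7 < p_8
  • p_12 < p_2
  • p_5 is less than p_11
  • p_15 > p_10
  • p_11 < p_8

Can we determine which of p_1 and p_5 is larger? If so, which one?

The relevant relations are p_5 < p_4; p_4 < p_10; p_10 < p_12; p_12 < p_2; p_2 < p_15; p_15 < p_11; p_11 < p_13; p_13 < p_8; p_8 < p_14; p_14 < p_1.
Together: p_5 < p_4 < p_10 < p_12 < p_2 < p_15 < p_11 < p_13 < p_8 < p_14 < p_1.
So p_1 is larger.

p_1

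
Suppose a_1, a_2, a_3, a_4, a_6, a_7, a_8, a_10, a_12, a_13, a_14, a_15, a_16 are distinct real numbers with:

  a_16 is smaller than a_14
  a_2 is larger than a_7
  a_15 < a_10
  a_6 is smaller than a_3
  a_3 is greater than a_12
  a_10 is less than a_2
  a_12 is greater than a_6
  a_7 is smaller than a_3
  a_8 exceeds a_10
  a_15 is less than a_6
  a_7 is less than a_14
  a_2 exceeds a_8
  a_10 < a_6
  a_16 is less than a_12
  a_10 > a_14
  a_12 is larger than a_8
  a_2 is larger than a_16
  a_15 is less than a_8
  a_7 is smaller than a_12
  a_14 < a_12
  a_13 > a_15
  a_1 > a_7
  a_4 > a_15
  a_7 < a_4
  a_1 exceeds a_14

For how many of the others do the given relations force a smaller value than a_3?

8

Directly below a_3: a_7, a_6, a_12.
One step further: a_15, a_16, a_14, a_10, a_8 (8 so far).
Nothing else is reachable below a_3; 8 in all.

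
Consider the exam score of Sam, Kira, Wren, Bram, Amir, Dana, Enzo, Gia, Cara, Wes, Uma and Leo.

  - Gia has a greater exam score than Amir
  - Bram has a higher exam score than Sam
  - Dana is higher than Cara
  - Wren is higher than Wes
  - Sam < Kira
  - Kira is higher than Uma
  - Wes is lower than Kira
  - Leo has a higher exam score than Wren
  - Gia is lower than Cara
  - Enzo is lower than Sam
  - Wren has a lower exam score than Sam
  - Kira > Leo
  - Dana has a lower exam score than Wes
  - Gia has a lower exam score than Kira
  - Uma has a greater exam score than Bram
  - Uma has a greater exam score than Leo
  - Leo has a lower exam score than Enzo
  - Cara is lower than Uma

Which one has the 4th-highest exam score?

Piecing the relations together gives one ordering: Amir < Gia < Cara < Dana < Wes < Wren < Leo < Enzo < Sam < Bram < Uma < Kira.
The 4th largest is Sam.

Sam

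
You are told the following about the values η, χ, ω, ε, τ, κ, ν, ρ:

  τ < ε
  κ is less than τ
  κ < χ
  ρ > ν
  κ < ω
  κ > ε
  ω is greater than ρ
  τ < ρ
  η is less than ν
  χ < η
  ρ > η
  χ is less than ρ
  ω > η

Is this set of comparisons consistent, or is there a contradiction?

inconsistent

We have κ < τ stated directly, yet also τ < ε < κ by chaining the others — so τ < κ. Contradiction.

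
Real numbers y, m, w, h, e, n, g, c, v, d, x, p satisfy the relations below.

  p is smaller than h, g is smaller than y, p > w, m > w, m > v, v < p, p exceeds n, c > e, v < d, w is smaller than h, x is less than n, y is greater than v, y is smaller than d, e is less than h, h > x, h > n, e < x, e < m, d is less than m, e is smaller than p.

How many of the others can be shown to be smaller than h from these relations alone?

The elements the relations force below h are v, e, x, w, n, p — no chain reaches any other.
That is 6.

6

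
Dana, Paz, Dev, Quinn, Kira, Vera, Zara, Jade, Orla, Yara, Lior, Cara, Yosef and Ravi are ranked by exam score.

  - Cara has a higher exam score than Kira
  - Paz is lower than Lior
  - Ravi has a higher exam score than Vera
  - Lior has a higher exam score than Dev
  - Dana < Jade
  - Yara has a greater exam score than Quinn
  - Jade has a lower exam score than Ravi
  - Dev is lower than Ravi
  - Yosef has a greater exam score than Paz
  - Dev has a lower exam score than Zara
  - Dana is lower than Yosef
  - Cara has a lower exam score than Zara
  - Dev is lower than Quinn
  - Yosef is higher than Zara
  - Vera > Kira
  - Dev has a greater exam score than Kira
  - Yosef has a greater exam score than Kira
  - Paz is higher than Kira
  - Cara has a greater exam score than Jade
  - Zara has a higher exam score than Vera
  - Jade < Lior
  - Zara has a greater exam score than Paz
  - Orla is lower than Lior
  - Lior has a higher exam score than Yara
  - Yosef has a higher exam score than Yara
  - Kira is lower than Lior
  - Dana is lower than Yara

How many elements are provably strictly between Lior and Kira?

Chaining upward from Kira reaches: Vera, Dev, Paz, Ravi, Cara, Quinn, Yara, Zara, Yosef.
Chaining downward from Lior reaches: Dana, Dev, Orla, Jade, Paz, Quinn, Yara.
Strictly between Kira and Lior are those in both lists: Dev, Paz, Quinn, Yara — 4 elements.

4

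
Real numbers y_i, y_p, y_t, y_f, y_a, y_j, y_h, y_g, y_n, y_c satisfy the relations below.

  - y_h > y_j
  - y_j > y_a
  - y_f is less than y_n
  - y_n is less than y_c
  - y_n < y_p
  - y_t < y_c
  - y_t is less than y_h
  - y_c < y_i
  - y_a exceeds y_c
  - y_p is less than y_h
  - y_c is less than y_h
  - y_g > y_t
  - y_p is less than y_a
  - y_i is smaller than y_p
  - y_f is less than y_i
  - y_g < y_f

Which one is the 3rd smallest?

The consecutive relations fix a unique order: y_t < y_g < y_f < y_n < y_c < y_i < y_p < y_a < y_j < y_h.
Counting 3 from the smallest end gives y_f.

y_f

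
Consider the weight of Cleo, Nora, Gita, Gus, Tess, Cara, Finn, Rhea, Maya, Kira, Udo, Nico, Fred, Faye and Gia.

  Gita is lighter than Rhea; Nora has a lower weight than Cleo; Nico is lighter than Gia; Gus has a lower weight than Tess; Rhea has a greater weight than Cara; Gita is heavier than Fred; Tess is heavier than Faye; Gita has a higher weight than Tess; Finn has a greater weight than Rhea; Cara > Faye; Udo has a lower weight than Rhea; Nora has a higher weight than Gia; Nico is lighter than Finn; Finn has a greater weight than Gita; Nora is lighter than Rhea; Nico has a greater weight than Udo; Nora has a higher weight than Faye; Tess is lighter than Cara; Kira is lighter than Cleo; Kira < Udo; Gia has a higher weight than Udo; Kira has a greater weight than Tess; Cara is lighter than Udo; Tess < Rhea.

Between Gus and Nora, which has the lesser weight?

Chaining the given relations: Gus < Tess < Cara < Udo < Nico < Gia < Nora.
So Gus < Nora; Gus is the lighter of the two.

Gus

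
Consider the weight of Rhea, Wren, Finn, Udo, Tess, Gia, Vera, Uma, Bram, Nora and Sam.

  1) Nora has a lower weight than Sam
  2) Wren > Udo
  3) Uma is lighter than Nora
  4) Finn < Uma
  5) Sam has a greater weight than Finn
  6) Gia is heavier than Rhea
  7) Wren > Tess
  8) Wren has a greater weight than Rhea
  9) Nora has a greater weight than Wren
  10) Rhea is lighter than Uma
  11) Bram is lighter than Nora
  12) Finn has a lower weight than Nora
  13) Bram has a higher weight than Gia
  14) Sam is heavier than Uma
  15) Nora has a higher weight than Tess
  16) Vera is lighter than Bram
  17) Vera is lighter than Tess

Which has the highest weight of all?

Rhea is not greatest since Rhea < Gia; Udo is not greatest since Udo < Wren; Vera is not greatest since Vera < Bram; Tess is not greatest since Tess < Nora; Finn is not greatest since Finn < Sam; Wren is not greatest since Wren < Nora; Gia is not greatest since Gia < Bram; Bram is not greatest since Bram < Nora; Uma is not greatest since Uma < Sam; Nora is not greatest since Nora < Sam.
Only Sam has nothing above it, so Sam is the highest weight.

Sam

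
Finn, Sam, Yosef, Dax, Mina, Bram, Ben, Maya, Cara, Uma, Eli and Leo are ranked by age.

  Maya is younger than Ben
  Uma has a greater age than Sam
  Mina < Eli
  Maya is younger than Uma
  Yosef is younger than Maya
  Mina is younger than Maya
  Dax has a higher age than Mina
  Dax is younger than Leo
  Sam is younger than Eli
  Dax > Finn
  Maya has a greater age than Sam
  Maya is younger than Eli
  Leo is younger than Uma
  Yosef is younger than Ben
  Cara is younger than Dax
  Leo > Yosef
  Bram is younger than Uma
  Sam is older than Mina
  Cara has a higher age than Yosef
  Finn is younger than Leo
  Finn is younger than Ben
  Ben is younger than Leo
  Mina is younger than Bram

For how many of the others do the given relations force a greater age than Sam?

The elements the relations force above Sam are Maya, Ben, Eli, Leo, Uma — no chain reaches any other.
That is 5.

5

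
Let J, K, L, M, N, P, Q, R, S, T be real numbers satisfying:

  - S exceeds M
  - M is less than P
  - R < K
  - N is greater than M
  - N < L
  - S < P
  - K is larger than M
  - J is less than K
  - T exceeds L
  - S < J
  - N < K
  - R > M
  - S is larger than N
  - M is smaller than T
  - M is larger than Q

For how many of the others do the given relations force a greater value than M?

8

Directly above M: N, R, S, T, P, K.
One step further: L, J (8 so far).
Nothing else is reachable above M; 8 in all.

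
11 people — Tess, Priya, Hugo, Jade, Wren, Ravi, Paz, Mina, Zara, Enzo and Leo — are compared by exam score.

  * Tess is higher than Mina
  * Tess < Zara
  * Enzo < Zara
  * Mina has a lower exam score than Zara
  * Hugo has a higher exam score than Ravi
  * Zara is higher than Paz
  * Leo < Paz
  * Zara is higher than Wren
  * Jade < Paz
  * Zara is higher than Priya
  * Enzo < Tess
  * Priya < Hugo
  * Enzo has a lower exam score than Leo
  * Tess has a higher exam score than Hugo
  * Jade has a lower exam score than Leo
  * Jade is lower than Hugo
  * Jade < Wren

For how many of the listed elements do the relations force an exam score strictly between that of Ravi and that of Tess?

1

The relations place Ravi below Tess. An element lies strictly between them when it is forced above Ravi and also forced below Tess.
Above Ravi: {Hugo, Zara}. Below Tess: {Jade, Priya, Hugo, Mina, Enzo}.
Intersection: {Hugo} — 1.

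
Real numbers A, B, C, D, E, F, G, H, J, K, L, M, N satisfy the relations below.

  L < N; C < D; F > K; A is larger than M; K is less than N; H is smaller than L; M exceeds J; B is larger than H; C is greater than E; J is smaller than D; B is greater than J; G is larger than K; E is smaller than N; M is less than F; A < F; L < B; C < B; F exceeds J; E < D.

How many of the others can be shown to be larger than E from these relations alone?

4

Directly above E: N, C, D.
One step further: B (4 so far).
Nothing else is reachable above E; 4 in all.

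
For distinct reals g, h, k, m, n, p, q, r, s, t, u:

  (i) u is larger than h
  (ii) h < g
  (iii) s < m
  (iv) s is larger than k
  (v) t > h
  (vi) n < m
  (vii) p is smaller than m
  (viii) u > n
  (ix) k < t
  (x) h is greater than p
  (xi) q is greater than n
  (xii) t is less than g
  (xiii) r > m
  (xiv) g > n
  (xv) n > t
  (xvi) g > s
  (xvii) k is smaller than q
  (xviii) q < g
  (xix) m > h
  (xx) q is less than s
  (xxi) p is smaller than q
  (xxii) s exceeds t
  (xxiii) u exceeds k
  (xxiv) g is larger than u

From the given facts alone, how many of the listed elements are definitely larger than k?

8

The elements the relations force above k are t, n, q, u, s, m, g, r — no chain reaches any other.
That is 8.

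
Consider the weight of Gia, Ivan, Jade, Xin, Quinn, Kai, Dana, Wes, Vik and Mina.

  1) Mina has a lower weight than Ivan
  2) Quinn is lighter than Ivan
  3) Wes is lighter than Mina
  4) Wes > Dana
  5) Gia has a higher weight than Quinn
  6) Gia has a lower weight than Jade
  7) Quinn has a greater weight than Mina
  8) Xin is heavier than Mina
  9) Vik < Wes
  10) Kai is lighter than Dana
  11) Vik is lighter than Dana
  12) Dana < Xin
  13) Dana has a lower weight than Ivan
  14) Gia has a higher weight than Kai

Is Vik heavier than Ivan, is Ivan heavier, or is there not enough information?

Vik < Dana and Dana < Wes give Vik < Wes.
Then Wes < Mina extends the chain to Mina.
With Mina < Quinn: Vik < Dana < Wes < Mina < Quinn.
Then Quinn < Ivan extends the chain to Ivan.
So Ivan is heavier.

Ivan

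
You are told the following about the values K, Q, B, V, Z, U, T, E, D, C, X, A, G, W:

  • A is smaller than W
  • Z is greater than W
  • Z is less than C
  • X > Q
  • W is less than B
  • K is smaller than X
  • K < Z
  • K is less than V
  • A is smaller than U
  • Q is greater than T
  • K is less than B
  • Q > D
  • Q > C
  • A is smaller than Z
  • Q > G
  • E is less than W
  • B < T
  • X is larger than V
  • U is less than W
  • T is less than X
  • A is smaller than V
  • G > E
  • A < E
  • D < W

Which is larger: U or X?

X

U < W < Z < C < Q < X, by transitivity through W, Z, C, Q.
So U < X; X is the larger of the two.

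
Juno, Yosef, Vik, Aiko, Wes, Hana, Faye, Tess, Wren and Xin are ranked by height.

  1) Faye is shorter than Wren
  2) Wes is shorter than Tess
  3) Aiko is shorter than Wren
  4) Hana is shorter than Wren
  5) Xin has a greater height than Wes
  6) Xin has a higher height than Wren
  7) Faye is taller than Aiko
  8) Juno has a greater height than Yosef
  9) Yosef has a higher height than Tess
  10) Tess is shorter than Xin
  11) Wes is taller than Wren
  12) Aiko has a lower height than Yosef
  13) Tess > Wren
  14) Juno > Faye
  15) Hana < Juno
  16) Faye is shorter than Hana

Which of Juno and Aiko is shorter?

Link the given pairs in sequence: Aiko < Faye; Faye < Hana; Hana < Wren; Wren < Wes; Wes < Tess; Tess < Yosef; Yosef < Juno.
Together: Aiko < Faye < Hana < Wren < Wes < Tess < Yosef < Juno.
So Aiko < Juno; Aiko is the shorter of the two.

Aiko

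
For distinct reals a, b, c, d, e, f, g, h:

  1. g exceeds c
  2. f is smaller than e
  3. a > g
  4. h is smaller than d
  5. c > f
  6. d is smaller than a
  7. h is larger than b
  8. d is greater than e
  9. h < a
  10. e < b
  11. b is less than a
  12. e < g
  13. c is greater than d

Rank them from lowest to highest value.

f < e < b < h < d < c < g < a

Each adjacent pair is fixed by a given relation: f < e; e < b; b < h; h < d; d < c; c < g; g < a. Chaining them end to end gives the full order.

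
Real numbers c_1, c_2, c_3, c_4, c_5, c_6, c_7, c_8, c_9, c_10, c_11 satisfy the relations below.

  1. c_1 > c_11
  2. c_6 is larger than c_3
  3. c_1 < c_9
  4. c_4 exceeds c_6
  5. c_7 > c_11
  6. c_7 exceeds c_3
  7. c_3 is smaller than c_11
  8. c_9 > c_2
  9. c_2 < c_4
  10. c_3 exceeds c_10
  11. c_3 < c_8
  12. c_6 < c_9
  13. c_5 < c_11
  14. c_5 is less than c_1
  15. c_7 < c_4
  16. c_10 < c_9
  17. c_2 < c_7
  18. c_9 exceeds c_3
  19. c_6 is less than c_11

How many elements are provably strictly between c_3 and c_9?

3

The relations place c_3 below c_9. An element lies strictly between them when it is forced above c_3 and also forced below c_9.
Above c_3: {c_6, c_8, c_11, c_7, c_1, c_4}. Below c_9: {c_10, c_5, c_6, c_2, c_11, c_1}.
Intersection: {c_6, c_11, c_1} — 3.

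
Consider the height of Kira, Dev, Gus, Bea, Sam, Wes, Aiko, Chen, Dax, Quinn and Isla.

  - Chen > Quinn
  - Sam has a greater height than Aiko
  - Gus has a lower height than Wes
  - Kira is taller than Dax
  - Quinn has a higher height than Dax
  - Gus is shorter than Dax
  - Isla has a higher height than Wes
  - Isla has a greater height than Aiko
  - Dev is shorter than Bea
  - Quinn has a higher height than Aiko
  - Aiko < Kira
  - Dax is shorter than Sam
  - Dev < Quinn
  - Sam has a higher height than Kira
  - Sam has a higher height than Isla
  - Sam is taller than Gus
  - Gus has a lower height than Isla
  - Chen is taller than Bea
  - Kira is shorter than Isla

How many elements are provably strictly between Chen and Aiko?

1

The relations place Aiko below Chen. An element lies strictly between them when it is forced above Aiko and also forced below Chen.
Above Aiko: {Kira, Isla, Quinn, Sam}. Below Chen: {Dev, Gus, Dax, Quinn, Bea}.
Intersection: {Quinn} — 1.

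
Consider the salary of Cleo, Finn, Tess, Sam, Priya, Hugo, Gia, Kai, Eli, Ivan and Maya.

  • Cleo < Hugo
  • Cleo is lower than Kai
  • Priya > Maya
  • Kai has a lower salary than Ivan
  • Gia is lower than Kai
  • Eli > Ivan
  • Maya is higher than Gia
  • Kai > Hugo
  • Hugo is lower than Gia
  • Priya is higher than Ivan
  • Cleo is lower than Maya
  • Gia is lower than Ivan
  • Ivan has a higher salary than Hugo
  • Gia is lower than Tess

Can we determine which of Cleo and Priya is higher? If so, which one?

The relevant relations are Cleo < Hugo; Hugo < Gia; Gia < Kai; Kai < Ivan; Ivan < Priya.
Together: Cleo < Hugo < Gia < Kai < Ivan < Priya.
So Priya is higher.

Priya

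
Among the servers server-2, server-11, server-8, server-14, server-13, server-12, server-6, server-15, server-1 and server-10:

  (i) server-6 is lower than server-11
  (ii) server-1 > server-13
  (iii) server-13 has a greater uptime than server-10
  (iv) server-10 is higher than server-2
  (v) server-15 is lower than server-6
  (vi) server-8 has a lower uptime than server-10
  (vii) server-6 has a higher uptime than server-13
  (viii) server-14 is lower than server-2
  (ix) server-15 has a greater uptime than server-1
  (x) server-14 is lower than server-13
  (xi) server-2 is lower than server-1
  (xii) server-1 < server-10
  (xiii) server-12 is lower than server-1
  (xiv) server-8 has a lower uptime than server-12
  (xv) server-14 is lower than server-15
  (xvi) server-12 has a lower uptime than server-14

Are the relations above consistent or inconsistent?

Chaining the given relations yields server-10 < server-13 < server-1, so server-10 < server-1. But one relation states server-1 < server-10. These cannot both hold.

inconsistent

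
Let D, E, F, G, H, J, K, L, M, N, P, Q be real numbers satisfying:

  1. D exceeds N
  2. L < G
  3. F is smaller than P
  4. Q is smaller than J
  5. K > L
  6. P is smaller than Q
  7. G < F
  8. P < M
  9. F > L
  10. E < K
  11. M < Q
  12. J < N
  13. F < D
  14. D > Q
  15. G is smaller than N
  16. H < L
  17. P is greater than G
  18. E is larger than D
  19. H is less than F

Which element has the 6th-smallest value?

The consecutive relations fix a unique order: H < L < G < F < P < M < Q < J < N < D < E < K.
Counting 6 from the smallest end gives M.

M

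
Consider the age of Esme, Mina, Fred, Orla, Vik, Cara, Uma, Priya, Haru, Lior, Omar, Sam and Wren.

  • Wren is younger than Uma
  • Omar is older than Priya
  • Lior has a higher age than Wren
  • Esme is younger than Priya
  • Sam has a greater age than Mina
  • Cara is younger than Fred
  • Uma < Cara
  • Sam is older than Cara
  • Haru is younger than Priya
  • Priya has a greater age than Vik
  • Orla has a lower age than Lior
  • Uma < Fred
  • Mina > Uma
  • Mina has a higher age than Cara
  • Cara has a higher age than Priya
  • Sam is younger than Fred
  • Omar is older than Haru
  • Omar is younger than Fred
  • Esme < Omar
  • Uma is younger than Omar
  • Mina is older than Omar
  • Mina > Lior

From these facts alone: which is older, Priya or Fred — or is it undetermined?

Fred

Link the given pairs in sequence: Priya < Cara; Cara < Mina; Mina < Sam; Sam < Fred.
Together: Priya < Cara < Mina < Sam < Fred.
So Fred is older.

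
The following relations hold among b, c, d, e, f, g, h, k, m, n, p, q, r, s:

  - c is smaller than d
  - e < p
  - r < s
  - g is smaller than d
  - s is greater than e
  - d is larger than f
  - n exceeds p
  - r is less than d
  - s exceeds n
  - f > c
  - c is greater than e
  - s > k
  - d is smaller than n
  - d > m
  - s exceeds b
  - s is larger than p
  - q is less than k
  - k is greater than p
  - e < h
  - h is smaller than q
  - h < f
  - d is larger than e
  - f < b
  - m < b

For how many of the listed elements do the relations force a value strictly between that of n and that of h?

2

Chaining upward from h reaches: f, q, b, d, k, s.
Chaining downward from n reaches: e, r, c, m, p, f, g, d.
Strictly between h and n are those in both lists: f, d — 2 elements.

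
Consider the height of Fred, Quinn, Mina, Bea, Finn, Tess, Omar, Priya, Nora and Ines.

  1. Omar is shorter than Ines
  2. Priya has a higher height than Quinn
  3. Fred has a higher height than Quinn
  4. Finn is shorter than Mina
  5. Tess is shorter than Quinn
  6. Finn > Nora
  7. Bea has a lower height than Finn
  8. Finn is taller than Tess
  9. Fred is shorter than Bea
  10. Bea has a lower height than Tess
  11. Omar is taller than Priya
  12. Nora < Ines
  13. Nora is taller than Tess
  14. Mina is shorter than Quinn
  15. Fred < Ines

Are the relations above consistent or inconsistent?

inconsistent

Chaining the given relations yields Fred < Bea < Tess < Nora < Finn < Mina < Quinn, so Fred < Quinn. But one relation states Quinn < Fred. These cannot both hold.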